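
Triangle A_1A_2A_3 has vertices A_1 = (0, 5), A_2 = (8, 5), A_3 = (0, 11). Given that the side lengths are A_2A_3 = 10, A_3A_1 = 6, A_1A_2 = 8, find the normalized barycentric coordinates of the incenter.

The incenter has barycentric coordinates proportional to the opposite side lengths: (10 : 6 : 8).
Normalizing by 10+6+8 = 24 gives (5/12, 1/4, 1/3).

(5/12, 1/4, 1/3)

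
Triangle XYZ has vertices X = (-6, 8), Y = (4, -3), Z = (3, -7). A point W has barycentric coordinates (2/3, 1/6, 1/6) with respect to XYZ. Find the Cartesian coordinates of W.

W = (2/3)·X + (1/6)·Y + (1/6)·Z.
x-coordinate: (2/3)·(-6) + (1/6)·4 + (1/6)·3 = -17/6.
y-coordinate: (2/3)·8 + (1/6)·(-3) + (1/6)·(-7) = 11/3.

(-17/6, 11/3)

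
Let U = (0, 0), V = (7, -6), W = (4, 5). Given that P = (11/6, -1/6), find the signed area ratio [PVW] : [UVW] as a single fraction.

[UVW] = ½·(0·(-6−5) + 7·(5−0) + 4·(0−(-6))) = ½·(0 + 35 + 24) = 59/2.
[PVW] = ½·((11/6)·(-6−5) + 7·(5−(-1/6)) + 4·(-1/6−(-6))) = ½·(-121/6 + 217/6 + 70/3) = 59/3, so the ratio is (59/3)/(59/2) = 2/3.

2/3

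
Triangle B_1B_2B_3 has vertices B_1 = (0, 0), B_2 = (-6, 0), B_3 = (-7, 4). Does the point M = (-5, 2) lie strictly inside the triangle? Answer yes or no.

yes

Barycentric coordinates of M: (1/4, 1/4, 1/2).
The three coordinates are positive, positive, positive; a point is interior exactly when all three are positive.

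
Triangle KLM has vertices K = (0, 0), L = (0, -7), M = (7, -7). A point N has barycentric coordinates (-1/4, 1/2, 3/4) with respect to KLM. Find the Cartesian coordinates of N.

(21/4, -35/4)

N = (-1/4)·K + (1/2)·L + (3/4)·M.
x-coordinate: (-1/4)·0 + (1/2)·0 + (3/4)·7 = 21/4.
y-coordinate: (-1/4)·0 + (1/2)·(-7) + (3/4)·(-7) = -35/4.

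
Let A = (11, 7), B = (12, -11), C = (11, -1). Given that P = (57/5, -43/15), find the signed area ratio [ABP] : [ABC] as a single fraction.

[ABC] = ½·(11·(-11−(-1)) + 12·(-1−7) + 11·(7−(-11))) = ½·(-110 − 96 + 198) = -4.
[ABP] = ½·(11·(-11−(-43/15)) + 12·(-43/15−7) + (57/5)·(7−(-11))) = ½·(-1342/15 − 592/5 + 1026/5) = -4/3, so the ratio is (-4/3)/(-4) = 1/3.

1/3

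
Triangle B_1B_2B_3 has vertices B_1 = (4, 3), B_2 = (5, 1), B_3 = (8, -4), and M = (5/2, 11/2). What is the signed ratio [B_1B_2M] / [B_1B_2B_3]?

-1/2

[B_1B_2B_3] = ½·(4·(1−(-4)) + 5·(-4−3) + 8·(3−1)) = ½·(20 − 35 + 16) = 1/2.
[B_1B_2M] = ½·(4·(1−(11/2)) + 5·(11/2−3) + (5/2)·(3−1)) = ½·(-18 + 25/2 + 5) = -1/4, so the ratio is (-1/4)/(1/2) = -1/2.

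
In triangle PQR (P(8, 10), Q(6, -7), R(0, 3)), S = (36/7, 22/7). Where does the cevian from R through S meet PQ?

(36/5, 16/5)

Barycentric coordinates of S with respect to PQR: (3/7, 2/7, 2/7).
On side PQ the R-coordinate is zero; dropping S's R-weight 2/7 and renormalizing the remaining 3/7 : 2/7 gives weights 3/5, 2/5 on P, Q.
T = (3/5)·(8, 10) + (2/5)·(6, -7) = (36/5, 16/5).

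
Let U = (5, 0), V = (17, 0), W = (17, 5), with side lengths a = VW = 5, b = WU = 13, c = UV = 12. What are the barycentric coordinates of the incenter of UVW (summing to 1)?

The incenter has barycentric coordinates proportional to the opposite side lengths: (5 : 13 : 12).
Normalizing by 5+13+12 = 30 gives (1/6, 13/30, 2/5).

(1/6, 13/30, 2/5)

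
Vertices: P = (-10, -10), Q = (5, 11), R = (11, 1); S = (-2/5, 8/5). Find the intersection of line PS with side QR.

Barycentric coordinates of S with respect to PQR: (2/5, 1/2, 1/10).
On side QR the P-coordinate is zero; dropping S's P-weight 2/5 and renormalizing the remaining 1/2 : 1/10 gives weights 5/6, 1/6 on Q, R.
T = (5/6)·(5, 11) + (1/6)·(11, 1) = (6, 28/3).

(6, 28/3)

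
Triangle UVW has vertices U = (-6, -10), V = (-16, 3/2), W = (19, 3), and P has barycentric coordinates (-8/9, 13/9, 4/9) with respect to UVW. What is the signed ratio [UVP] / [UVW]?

4/9

The signed ratio [UVP]/[UVW] equals the barycentric coordinate of P at vertex W, which is 4/9.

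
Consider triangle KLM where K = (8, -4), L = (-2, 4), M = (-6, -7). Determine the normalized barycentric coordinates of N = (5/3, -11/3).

Signed area of the reference triangle: [KLM] = ½·(8·(4−(-7)) + (-2)·(-7−(-4)) + (-6)·(-4−4)) = ½·(88 + 6 + 48) = 71.
[NLM] = ½·((5/3)·(4−(-7)) + (-2)·(-7−(-11/3)) + (-6)·(-11/3−4)) = ½·(55/3 + 20/3 + 46) = 71/2, so the K-coordinate is (71/2)/71 = 1/2.
[KNM] = ½·(8·(-11/3−(-7)) + (5/3)·(-7−(-4)) + (-6)·(-4−(-11/3))) = ½·(80/3 − 5 + 2) = 71/6, so the L-coordinate is 1/6.
[KLN] = ½·(8·(4−(-11/3)) + (-2)·(-11/3−(-4)) + (5/3)·(-4−4)) = ½·(184/3 − 2/3 − 40/3) = 71/3, so the M-coordinate is 1/3.
Check: 1/2 + 1/6 + 1/3 = 1.

(1/2, 1/6, 1/3)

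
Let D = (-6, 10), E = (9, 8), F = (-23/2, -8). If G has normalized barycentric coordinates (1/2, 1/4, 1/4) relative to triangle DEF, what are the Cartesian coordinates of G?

(-29/8, 5)

G = (1/2)·D + (1/4)·E + (1/4)·F.
x-coordinate: (1/2)·(-6) + (1/4)·9 + (1/4)·(-23/2) = -29/8.
y-coordinate: (1/2)·10 + (1/4)·8 + (1/4)·(-8) = 5.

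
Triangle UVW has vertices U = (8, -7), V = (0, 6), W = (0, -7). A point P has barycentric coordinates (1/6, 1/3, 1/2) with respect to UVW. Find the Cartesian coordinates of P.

P = (1/6)·U + (1/3)·V + (1/2)·W.
x-coordinate: (1/6)·8 + (1/3)·0 + (1/2)·0 = 4/3.
y-coordinate: (1/6)·(-7) + (1/3)·6 + (1/2)·(-7) = -8/3.

(4/3, -8/3)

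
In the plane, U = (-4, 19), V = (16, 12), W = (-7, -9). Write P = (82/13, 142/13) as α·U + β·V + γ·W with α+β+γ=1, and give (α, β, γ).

Signed area of the reference triangle: [UVW] = ½·((-4)·(12−(-9)) + 16·(-9−19) + (-7)·(19−12)) = ½·(-84 − 448 − 49) = -581/2.
[PVW] = ½·((82/13)·(12−(-9)) + 16·(-9−(142/13)) + (-7)·(142/13−12)) = ½·(1722/13 − 4144/13 + 98/13) = -1162/13, so the U-coordinate is (-1162/13)/(-581/2) = 4/13.
[UPW] = ½·((-4)·(142/13−(-9)) + (82/13)·(-9−19) + (-7)·(19−(142/13))) = ½·(-1036/13 − 2296/13 − 735/13) = -4067/26, so the V-coordinate is 7/13.
[UVP] = ½·((-4)·(12−(142/13)) + 16·(142/13−19) + (82/13)·(19−12)) = ½·(-56/13 − 1680/13 + 574/13) = -581/13, so the W-coordinate is 2/13.
Check: 4/13 + 7/13 + 2/13 = 1.

(4/13, 7/13, 2/13)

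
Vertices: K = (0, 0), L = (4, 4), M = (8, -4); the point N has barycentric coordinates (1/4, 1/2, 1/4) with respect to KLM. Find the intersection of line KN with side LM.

Line KN meets LM where the K-coordinate vanishes; zeroing N's K-weight and renormalizing leaves L, M-weights 1/2 : 1/4 → (2/3, 1/3).
So J = (2/3)·L + (1/3)·M = (16/3, 4/3).

(16/3, 4/3)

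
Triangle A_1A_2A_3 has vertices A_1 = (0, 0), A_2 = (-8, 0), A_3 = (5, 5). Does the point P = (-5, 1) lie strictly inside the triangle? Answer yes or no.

Barycentric coordinates of P: (1/20, 3/4, 1/5).
The three coordinates are positive, positive, positive; a point is interior exactly when all three are positive.

yes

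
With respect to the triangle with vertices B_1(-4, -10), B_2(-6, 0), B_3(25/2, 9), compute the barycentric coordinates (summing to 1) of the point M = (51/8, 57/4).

Signed area of the reference triangle: [B_1B_2B_3] = ½·((-4)·(0−9) + (-6)·(9−(-10)) + (25/2)·(-10−0)) = ½·(36 − 114 − 125) = -203/2.
[MB_2B_3] = ½·((51/8)·(0−9) + (-6)·(9−(57/4)) + (25/2)·(57/4−0)) = ½·(-459/8 + 63/2 + 1425/8) = 609/8, so the B_1-coordinate is (609/8)/(-203/2) = -3/4.
[B_1MB_3] = ½·((-4)·(57/4−9) + (51/8)·(9−(-10)) + (25/2)·(-10−(57/4))) = ½·(-21 + 969/8 − 2425/8) = -203/2, so the B_2-coordinate is 1.
[B_1B_2M] = ½·((-4)·(0−(57/4)) + (-6)·(57/4−(-10)) + (51/8)·(-10−0)) = ½·(57 − 291/2 − 255/4) = -609/8, so the B_3-coordinate is 3/4.
Check: -3/4 + 1 + 3/4 = 1.

(-3/4, 1, 3/4)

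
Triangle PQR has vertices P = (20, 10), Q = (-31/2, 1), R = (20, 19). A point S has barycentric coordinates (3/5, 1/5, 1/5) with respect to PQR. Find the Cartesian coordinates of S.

S = (3/5)·P + (1/5)·Q + (1/5)·R.
x-coordinate: (3/5)·20 + (1/5)·(-31/2) + (1/5)·20 = 129/10.
y-coordinate: (3/5)·10 + (1/5)·1 + (1/5)·19 = 10.

(129/10, 10)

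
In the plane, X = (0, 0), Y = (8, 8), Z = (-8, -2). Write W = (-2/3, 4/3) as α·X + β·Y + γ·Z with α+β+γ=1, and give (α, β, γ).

(5/12, 1/4, 1/3)

Signed area of the reference triangle: [XYZ] = ½·(0·(8−(-2)) + 8·(-2−0) + (-8)·(0−8)) = ½·(0 − 16 + 64) = 24.
[WYZ] = ½·((-2/3)·(8−(-2)) + 8·(-2−(4/3)) + (-8)·(4/3−8)) = ½·(-20/3 − 80/3 + 160/3) = 10, so the X-coordinate is 10/24 = 5/12.
[XWZ] = ½·(0·(4/3−(-2)) + (-2/3)·(-2−0) + (-8)·(0−(4/3))) = ½·(0 + 4/3 + 32/3) = 6, so the Y-coordinate is 1/4.
[XYW] = ½·(0·(8−(4/3)) + 8·(4/3−0) + (-2/3)·(0−8)) = ½·(0 + 32/3 + 16/3) = 8, so the Z-coordinate is 1/3.
Check: 5/12 + 1/4 + 1/3 = 1.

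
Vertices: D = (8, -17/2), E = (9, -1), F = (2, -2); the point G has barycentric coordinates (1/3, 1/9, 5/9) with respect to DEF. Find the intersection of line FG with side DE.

(33/4, -53/8)

Line FG meets DE where the F-coordinate vanishes; zeroing G's F-weight and renormalizing leaves D, E-weights 1/3 : 1/9 → (3/4, 1/4).
So H = (3/4)·D + (1/4)·E = (33/4, -53/8).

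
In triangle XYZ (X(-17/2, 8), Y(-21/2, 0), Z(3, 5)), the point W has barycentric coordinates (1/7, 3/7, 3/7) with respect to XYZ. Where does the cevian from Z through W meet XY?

(-10, 2)

Line ZW meets XY where the Z-coordinate vanishes; zeroing W's Z-weight and renormalizing leaves X, Y-weights 1/7 : 3/7 → (1/4, 3/4).
So V = (1/4)·X + (3/4)·Y = (-10, 2).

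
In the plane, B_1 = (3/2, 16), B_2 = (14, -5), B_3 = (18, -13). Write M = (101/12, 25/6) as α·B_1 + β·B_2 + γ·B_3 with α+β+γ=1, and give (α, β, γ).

Signed area of the reference triangle: [B_1B_2B_3] = ½·((3/2)·(-5−(-13)) + 14·(-13−16) + 18·(16−(-5))) = ½·(12 − 406 + 378) = -8.
[MB_2B_3] = ½·((101/12)·(-5−(-13)) + 14·(-13−(25/6)) + 18·(25/6−(-5))) = ½·(202/3 − 721/3 + 165) = -4, so the B_1-coordinate is (-4)/(-8) = 1/2.
[B_1MB_3] = ½·((3/2)·(25/6−(-13)) + (101/12)·(-13−16) + 18·(16−(25/6))) = ½·(103/4 − 2929/12 + 213) = -8/3, so the B_2-coordinate is 1/3.
[B_1B_2M] = ½·((3/2)·(-5−(25/6)) + 14·(25/6−16) + (101/12)·(16−(-5))) = ½·(-55/4 − 497/3 + 707/4) = -4/3, so the B_3-coordinate is 1/6.

(1/2, 1/3, 1/6)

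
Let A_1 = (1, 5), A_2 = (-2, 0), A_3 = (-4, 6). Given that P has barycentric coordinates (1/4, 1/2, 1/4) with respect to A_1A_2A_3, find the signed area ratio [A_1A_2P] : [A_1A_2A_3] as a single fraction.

1/4

The signed ratio [A_1A_2P]/[A_1A_2A_3] equals the barycentric coordinate of P at vertex A_3, which is 1/4.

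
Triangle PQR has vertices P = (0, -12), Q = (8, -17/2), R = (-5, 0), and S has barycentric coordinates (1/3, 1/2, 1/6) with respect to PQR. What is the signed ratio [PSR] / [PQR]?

The signed ratio [PSR]/[PQR] equals the barycentric coordinate of S at vertex Q, which is 1/2.

1/2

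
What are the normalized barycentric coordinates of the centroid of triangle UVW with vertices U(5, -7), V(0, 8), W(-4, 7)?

(1/3, 1/3, 1/3)

The centroid is the average of the vertices, so each weight is 1/3.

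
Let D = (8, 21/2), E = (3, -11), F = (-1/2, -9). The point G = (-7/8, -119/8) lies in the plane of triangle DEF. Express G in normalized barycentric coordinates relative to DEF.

(-1/4, 1/2, 3/4)

Signed area of the reference triangle: [DEF] = ½·(8·(-11−(-9)) + 3·(-9−(21/2)) + (-1/2)·(21/2−(-11))) = ½·(-16 − 117/2 − 43/4) = -341/8.
[GEF] = ½·((-7/8)·(-11−(-9)) + 3·(-9−(-119/8)) + (-1/2)·(-119/8−(-11))) = ½·(7/4 + 141/8 + 31/16) = 341/32, so the D-coordinate is (341/32)/(-341/8) = -1/4.
[DGF] = ½·(8·(-119/8−(-9)) + (-7/8)·(-9−(21/2)) + (-1/2)·(21/2−(-119/8))) = ½·(-47 + 273/16 − 203/16) = -341/16, so the E-coordinate is 1/2.
[DEG] = ½·(8·(-11−(-119/8)) + 3·(-119/8−(21/2)) + (-7/8)·(21/2−(-11))) = ½·(31 − 609/8 − 301/16) = -1023/32, so the F-coordinate is 3/4.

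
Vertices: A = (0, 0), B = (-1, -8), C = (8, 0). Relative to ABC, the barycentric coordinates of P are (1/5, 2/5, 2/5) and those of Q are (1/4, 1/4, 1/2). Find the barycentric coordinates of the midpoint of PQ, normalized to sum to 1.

Since both coordinate triples sum to 1, the midpoint's barycentrics are the componentwise average.
(1/5+1/4)/2 = 9/40; similarly 13/40 and 9/20.

(9/40, 13/40, 9/20)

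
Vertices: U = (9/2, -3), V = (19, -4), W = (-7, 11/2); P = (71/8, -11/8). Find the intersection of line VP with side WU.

Barycentric coordinates of P with respect to UVW: (1/4, 1/2, 1/4).
On side WU the V-coordinate is zero; dropping P's V-weight 1/2 and renormalizing the remaining 1/4 : 1/4 gives weights 1/2, 1/2 on W, U.
Q = (1/2)·(-7, 11/2) + (1/2)·(9/2, -3) = (-5/4, 5/4).

(-5/4, 5/4)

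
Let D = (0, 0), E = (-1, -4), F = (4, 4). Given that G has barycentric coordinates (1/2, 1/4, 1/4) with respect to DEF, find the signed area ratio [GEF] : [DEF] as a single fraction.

1/2

The signed ratio [GEF]/[DEF] equals the barycentric coordinate of G at vertex D, which is 1/2.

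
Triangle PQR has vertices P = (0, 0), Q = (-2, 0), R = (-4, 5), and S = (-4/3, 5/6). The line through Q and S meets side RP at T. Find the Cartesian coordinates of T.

Barycentric coordinates of S with respect to PQR: (1/2, 1/3, 1/6).
On side RP the Q-coordinate is zero; dropping S's Q-weight 1/3 and renormalizing the remaining 1/6 : 1/2 gives weights 1/4, 3/4 on R, P.
T = (1/4)·(-4, 5) + (3/4)·(0, 0) = (-1, 5/4).

(-1, 5/4)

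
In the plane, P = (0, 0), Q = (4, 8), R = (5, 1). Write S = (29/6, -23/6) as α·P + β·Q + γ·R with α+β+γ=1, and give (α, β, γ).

Signed area of the reference triangle: [PQR] = ½·(0·(8−1) + 4·(1−0) + 5·(0−8)) = ½·(0 + 4 − 40) = -18.
[SQR] = ½·((29/6)·(8−1) + 4·(1−(-23/6)) + 5·(-23/6−8)) = ½·(203/6 + 58/3 − 355/6) = -3, so the P-coordinate is (-3)/(-18) = 1/6.
[PSR] = ½·(0·(-23/6−1) + (29/6)·(1−0) + 5·(0−(-23/6))) = ½·(0 + 29/6 + 115/6) = 12, so the Q-coordinate is -2/3.
[PQS] = ½·(0·(8−(-23/6)) + 4·(-23/6−0) + (29/6)·(0−8)) = ½·(0 − 46/3 − 116/3) = -27, so the R-coordinate is 3/2.
Check: 1/6 − 2/3 + 3/2 = 1.

(1/6, -2/3, 3/2)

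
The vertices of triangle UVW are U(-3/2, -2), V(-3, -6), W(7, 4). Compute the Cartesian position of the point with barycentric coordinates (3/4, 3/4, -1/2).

P = (3/4)·U + (3/4)·V + (-1/2)·W.
x-coordinate: (3/4)·(-3/2) + (3/4)·(-3) + (-1/2)·7 = -55/8.
y-coordinate: (3/4)·(-2) + (3/4)·(-6) + (-1/2)·4 = -8.

(-55/8, -8)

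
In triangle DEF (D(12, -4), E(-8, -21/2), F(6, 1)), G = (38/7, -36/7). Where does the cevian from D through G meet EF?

Barycentric coordinates of G with respect to DEF: (4/7, 2/7, 1/7).
On side EF the D-coordinate is zero; dropping G's D-weight 4/7 and renormalizing the remaining 2/7 : 1/7 gives weights 2/3, 1/3 on E, F.
H = (2/3)·(-8, -21/2) + (1/3)·(6, 1) = (-10/3, -20/3).

(-10/3, -20/3)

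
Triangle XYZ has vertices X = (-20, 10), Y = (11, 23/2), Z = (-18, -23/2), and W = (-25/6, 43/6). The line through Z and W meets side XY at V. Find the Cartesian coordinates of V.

(-7/5, 109/10)

Barycentric coordinates of W with respect to XYZ: (1/3, 1/2, 1/6).
On side XY the Z-coordinate is zero; dropping W's Z-weight 1/6 and renormalizing the remaining 1/3 : 1/2 gives weights 2/5, 3/5 on X, Y.
V = (2/5)·(-20, 10) + (3/5)·(11, 23/2) = (-7/5, 109/10).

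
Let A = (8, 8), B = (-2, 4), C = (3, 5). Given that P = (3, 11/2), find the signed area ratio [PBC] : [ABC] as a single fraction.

[ABC] = ½·(8·(4−5) + (-2)·(5−8) + 3·(8−4)) = ½·(-8 + 6 + 12) = 5.
[PBC] = ½·(3·(4−5) + (-2)·(5−(11/2)) + 3·(11/2−4)) = ½·(-3 + 1 + 9/2) = 5/4, so the ratio is (5/4)/5 = 1/4.

1/4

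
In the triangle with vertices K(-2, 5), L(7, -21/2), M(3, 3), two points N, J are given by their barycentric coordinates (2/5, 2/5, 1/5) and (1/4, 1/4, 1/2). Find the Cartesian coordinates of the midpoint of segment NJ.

(107/40, -59/80)

Barycentric coordinates of the midpoint are the average: (13/40, 13/40, 7/20).
Converting: (13/40)·K + (13/40)·L + (7/20)·M = (107/40, -59/80).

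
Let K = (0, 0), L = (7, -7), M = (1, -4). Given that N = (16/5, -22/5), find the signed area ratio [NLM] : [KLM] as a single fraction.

1/5

[KLM] = ½·(0·(-7−(-4)) + 7·(-4−0) + 1·(0−(-7))) = ½·(0 − 28 + 7) = -21/2.
[NLM] = ½·((16/5)·(-7−(-4)) + 7·(-4−(-22/5)) + 1·(-22/5−(-7))) = ½·(-48/5 + 14/5 + 13/5) = -21/10, so the ratio is (-21/10)/(-21/2) = 1/5.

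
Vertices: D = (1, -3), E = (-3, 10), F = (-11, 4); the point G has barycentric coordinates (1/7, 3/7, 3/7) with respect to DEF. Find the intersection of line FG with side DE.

Line FG meets DE where the F-coordinate vanishes; zeroing G's F-weight and renormalizing leaves D, E-weights 1/7 : 3/7 → (1/4, 3/4).
So H = (1/4)·D + (3/4)·E = (-2, 27/4).

(-2, 27/4)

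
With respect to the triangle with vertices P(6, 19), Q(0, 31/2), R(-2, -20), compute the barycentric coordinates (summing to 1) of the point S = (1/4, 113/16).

(1/8, 5/8, 1/4)

Signed area of the reference triangle: [PQR] = ½·(6·(31/2−(-20)) + 0·(-20−19) + (-2)·(19−(31/2))) = ½·(213 + 0 − 7) = 103.
[SQR] = ½·((1/4)·(31/2−(-20)) + 0·(-20−(113/16)) + (-2)·(113/16−(31/2))) = ½·(71/8 + 0 + 135/8) = 103/8, so the P-coordinate is (103/8)/103 = 1/8.
[PSR] = ½·(6·(113/16−(-20)) + (1/4)·(-20−19) + (-2)·(19−(113/16))) = ½·(1299/8 − 39/4 − 191/8) = 515/8, so the Q-coordinate is 5/8.
[PQS] = ½·(6·(31/2−(113/16)) + 0·(113/16−19) + (1/4)·(19−(31/2))) = ½·(405/8 + 0 + 7/8) = 103/4, so the R-coordinate is 1/4.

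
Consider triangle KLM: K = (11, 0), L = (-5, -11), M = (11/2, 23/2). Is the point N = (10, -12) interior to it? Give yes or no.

Barycentric coordinates of N: (232/163, 155/489, -362/489).
The three coordinates are positive, positive, negative; a point is interior exactly when all three are positive.

no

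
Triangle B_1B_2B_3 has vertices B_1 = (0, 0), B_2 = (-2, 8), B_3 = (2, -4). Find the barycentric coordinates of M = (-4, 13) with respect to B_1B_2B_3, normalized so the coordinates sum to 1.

(1/2, 5/4, -3/4)

Signed area of the reference triangle: [B_1B_2B_3] = ½·(0·(8−(-4)) + (-2)·(-4−0) + 2·(0−8)) = ½·(0 + 8 − 16) = -4.
[MB_2B_3] = ½·((-4)·(8−(-4)) + (-2)·(-4−13) + 2·(13−8)) = ½·(-48 + 34 + 10) = -2, so the B_1-coordinate is (-2)/(-4) = 1/2.
[B_1MB_3] = ½·(0·(13−(-4)) + (-4)·(-4−0) + 2·(0−13)) = ½·(0 + 16 − 26) = -5, so the B_2-coordinate is 5/4.
[B_1B_2M] = ½·(0·(8−13) + (-2)·(13−0) + (-4)·(0−8)) = ½·(0 − 26 + 32) = 3, so the B_3-coordinate is -3/4.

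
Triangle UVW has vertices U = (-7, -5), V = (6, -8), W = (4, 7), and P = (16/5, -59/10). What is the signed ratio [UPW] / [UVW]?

7/10

[UVW] = ½·((-7)·(-8−7) + 6·(7−(-5)) + 4·(-5−(-8))) = ½·(105 + 72 + 12) = 189/2.
[UPW] = ½·((-7)·(-59/10−7) + (16/5)·(7−(-5)) + 4·(-5−(-59/10))) = ½·(903/10 + 192/5 + 18/5) = 1323/20, so the ratio is (1323/20)/(189/2) = 7/10.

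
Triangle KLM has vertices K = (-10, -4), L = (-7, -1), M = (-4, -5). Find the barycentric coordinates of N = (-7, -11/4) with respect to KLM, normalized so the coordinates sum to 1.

Signed area of the reference triangle: [KLM] = ½·((-10)·(-1−(-5)) + (-7)·(-5−(-4)) + (-4)·(-4−(-1))) = ½·(-40 + 7 + 12) = -21/2.
[NLM] = ½·((-7)·(-1−(-5)) + (-7)·(-5−(-11/4)) + (-4)·(-11/4−(-1))) = ½·(-28 + 63/4 + 7) = -21/8, so the K-coordinate is (-21/8)/(-21/2) = 1/4.
[KNM] = ½·((-10)·(-11/4−(-5)) + (-7)·(-5−(-4)) + (-4)·(-4−(-11/4))) = ½·(-45/2 + 7 + 5) = -21/4, so the L-coordinate is 1/2.
[KLN] = ½·((-10)·(-1−(-11/4)) + (-7)·(-11/4−(-4)) + (-7)·(-4−(-1))) = ½·(-35/2 − 35/4 + 21) = -21/8, so the M-coordinate is 1/4.
Check: 1/4 + 1/2 + 1/4 = 1.

(1/4, 1/2, 1/4)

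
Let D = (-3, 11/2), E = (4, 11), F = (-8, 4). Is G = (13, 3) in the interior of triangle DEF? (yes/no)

no

Barycentric coordinates of G: (159/17, -73/34, -211/34).
The three coordinates are positive, negative, negative; a point is interior exactly when all three are positive.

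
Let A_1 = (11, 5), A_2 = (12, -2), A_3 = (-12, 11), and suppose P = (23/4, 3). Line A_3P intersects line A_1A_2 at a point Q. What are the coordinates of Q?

(35/3, 1/3)

Barycentric coordinates of P with respect to A_1A_2A_3: (1/4, 1/2, 1/4).
On side A_1A_2 the A_3-coordinate is zero; dropping P's A_3-weight 1/4 and renormalizing the remaining 1/4 : 1/2 gives weights 1/3, 2/3 on A_1, A_2.
Q = (1/3)·(11, 5) + (2/3)·(12, -2) = (35/3, 1/3).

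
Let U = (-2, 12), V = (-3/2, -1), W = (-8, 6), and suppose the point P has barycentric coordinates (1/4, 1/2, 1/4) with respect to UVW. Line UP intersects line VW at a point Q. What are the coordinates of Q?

Line UP meets VW where the U-coordinate vanishes; zeroing P's U-weight and renormalizing leaves V, W-weights 1/2 : 1/4 → (2/3, 1/3).
So Q = (2/3)·V + (1/3)·W = (-11/3, 4/3).

(-11/3, 4/3)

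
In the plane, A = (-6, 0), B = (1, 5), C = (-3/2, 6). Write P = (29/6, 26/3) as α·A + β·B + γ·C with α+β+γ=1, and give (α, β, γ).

Signed area of the reference triangle: [ABC] = ½·((-6)·(5−6) + 1·(6−0) + (-3/2)·(0−5)) = ½·(6 + 6 + 15/2) = 39/4.
[PBC] = ½·((29/6)·(5−6) + 1·(6−(26/3)) + (-3/2)·(26/3−5)) = ½·(-29/6 − 8/3 − 11/2) = -13/2, so the A-coordinate is (-13/2)/(39/4) = -2/3.
[APC] = ½·((-6)·(26/3−6) + (29/6)·(6−0) + (-3/2)·(0−(26/3))) = ½·(-16 + 29 + 13) = 13, so the B-coordinate is 4/3.
[ABP] = ½·((-6)·(5−(26/3)) + 1·(26/3−0) + (29/6)·(0−5)) = ½·(22 + 26/3 − 145/6) = 13/4, so the C-coordinate is 1/3.

(-2/3, 4/3, 1/3)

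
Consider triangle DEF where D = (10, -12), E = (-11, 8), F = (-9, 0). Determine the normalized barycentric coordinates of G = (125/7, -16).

(10/7, 1/7, -4/7)

Signed area of the reference triangle: [DEF] = ½·(10·(8−0) + (-11)·(0−(-12)) + (-9)·(-12−8)) = ½·(80 − 132 + 180) = 64.
[GEF] = ½·((125/7)·(8−0) + (-11)·(0−(-16)) + (-9)·(-16−8)) = ½·(1000/7 − 176 + 216) = 640/7, so the D-coordinate is (640/7)/64 = 10/7.
[DGF] = ½·(10·(-16−0) + (125/7)·(0−(-12)) + (-9)·(-12−(-16))) = ½·(-160 + 1500/7 − 36) = 64/7, so the E-coordinate is 1/7.
[DEG] = ½·(10·(8−(-16)) + (-11)·(-16−(-12)) + (125/7)·(-12−8)) = ½·(240 + 44 − 2500/7) = -256/7, so the F-coordinate is -4/7.
Check: 10/7 + 1/7 − 4/7 = 1.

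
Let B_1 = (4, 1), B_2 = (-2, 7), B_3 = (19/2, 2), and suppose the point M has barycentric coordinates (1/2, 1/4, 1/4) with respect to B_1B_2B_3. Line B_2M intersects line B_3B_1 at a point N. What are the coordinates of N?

Line B_2M meets B_3B_1 where the B_2-coordinate vanishes; zeroing M's B_2-weight and renormalizing leaves B_3, B_1-weights 1/4 : 1/2 → (1/3, 2/3).
So N = (1/3)·B_3 + (2/3)·B_1 = (35/6, 4/3).

(35/6, 4/3)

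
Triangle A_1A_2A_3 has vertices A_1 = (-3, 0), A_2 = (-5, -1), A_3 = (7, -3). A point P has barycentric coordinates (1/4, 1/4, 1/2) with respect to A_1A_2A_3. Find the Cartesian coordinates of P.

(3/2, -7/4)

P = (1/4)·A_1 + (1/4)·A_2 + (1/2)·A_3.
x-coordinate: (1/4)·(-3) + (1/4)·(-5) + (1/2)·7 = 3/2.
y-coordinate: (1/4)·0 + (1/4)·(-1) + (1/2)·(-3) = -7/4.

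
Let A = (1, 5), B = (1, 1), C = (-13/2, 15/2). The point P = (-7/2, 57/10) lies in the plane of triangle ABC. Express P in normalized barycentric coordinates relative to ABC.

Signed area of the reference triangle: [ABC] = ½·(1·(1−(15/2)) + 1·(15/2−5) + (-13/2)·(5−1)) = ½·(-13/2 + 5/2 − 26) = -15.
[PBC] = ½·((-7/2)·(1−(15/2)) + 1·(15/2−(57/10)) + (-13/2)·(57/10−1)) = ½·(91/4 + 9/5 − 611/20) = -3, so the A-coordinate is (-3)/(-15) = 1/5.
[APC] = ½·(1·(57/10−(15/2)) + (-7/2)·(15/2−5) + (-13/2)·(5−(57/10))) = ½·(-9/5 − 35/4 + 91/20) = -3, so the B-coordinate is 1/5.
[ABP] = ½·(1·(1−(57/10)) + 1·(57/10−5) + (-7/2)·(5−1)) = ½·(-47/10 + 7/10 − 14) = -9, so the C-coordinate is 3/5.

(1/5, 1/5, 3/5)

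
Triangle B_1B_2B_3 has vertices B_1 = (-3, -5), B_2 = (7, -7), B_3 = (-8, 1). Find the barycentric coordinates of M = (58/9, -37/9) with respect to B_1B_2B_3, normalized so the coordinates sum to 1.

(-7/9, 11/9, 5/9)

Signed area of the reference triangle: [B_1B_2B_3] = ½·((-3)·(-7−1) + 7·(1−(-5)) + (-8)·(-5−(-7))) = ½·(24 + 42 − 16) = 25.
[MB_2B_3] = ½·((58/9)·(-7−1) + 7·(1−(-37/9)) + (-8)·(-37/9−(-7))) = ½·(-464/9 + 322/9 − 208/9) = -175/9, so the B_1-coordinate is (-175/9)/25 = -7/9.
[B_1MB_3] = ½·((-3)·(-37/9−1) + (58/9)·(1−(-5)) + (-8)·(-5−(-37/9))) = ½·(46/3 + 116/3 + 64/9) = 275/9, so the B_2-coordinate is 11/9.
[B_1B_2M] = ½·((-3)·(-7−(-37/9)) + 7·(-37/9−(-5)) + (58/9)·(-5−(-7))) = ½·(26/3 + 56/9 + 116/9) = 125/9, so the B_3-coordinate is 5/9.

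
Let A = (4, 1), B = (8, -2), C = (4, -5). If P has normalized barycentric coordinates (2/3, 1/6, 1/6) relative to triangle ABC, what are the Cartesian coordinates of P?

(14/3, -1/2)

P = (2/3)·A + (1/6)·B + (1/6)·C.
x-coordinate: (2/3)·4 + (1/6)·8 + (1/6)·4 = 14/3.
y-coordinate: (2/3)·1 + (1/6)·(-2) + (1/6)·(-5) = -1/2.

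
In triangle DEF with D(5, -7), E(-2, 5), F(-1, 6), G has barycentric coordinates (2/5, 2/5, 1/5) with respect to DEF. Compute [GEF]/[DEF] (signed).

2/5

The signed ratio [GEF]/[DEF] equals the barycentric coordinate of G at vertex D, which is 2/5.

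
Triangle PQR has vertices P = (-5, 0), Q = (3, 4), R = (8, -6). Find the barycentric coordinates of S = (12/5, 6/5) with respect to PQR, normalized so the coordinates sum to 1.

(1/5, 3/5, 1/5)

Signed area of the reference triangle: [PQR] = ½·((-5)·(4−(-6)) + 3·(-6−0) + 8·(0−4)) = ½·(-50 − 18 − 32) = -50.
[SQR] = ½·((12/5)·(4−(-6)) + 3·(-6−(6/5)) + 8·(6/5−4)) = ½·(24 − 108/5 − 112/5) = -10, so the P-coordinate is (-10)/(-50) = 1/5.
[PSR] = ½·((-5)·(6/5−(-6)) + (12/5)·(-6−0) + 8·(0−(6/5))) = ½·(-36 − 72/5 − 48/5) = -30, so the Q-coordinate is 3/5.
[PQS] = ½·((-5)·(4−(6/5)) + 3·(6/5−0) + (12/5)·(0−4)) = ½·(-14 + 18/5 − 48/5) = -10, so the R-coordinate is 1/5.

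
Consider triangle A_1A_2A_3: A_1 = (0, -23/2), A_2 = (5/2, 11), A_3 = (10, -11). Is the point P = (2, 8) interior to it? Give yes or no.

Barycentric coordinates of P: (134/895, 776/895, -3/179).
The three coordinates are positive, positive, negative; a point is interior exactly when all three are positive.

no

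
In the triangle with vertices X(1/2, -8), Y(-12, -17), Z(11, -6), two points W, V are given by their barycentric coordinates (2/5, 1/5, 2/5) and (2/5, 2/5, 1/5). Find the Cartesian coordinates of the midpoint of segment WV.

Barycentric coordinates of the midpoint are the average: (2/5, 3/10, 3/10).
Converting: (2/5)·X + (3/10)·Y + (3/10)·Z = (-1/10, -101/10).

(-1/10, -101/10)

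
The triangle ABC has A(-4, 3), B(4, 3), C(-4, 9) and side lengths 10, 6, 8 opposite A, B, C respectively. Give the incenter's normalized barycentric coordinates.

(5/12, 1/4, 1/3)

The incenter has barycentric coordinates proportional to the opposite side lengths: (10 : 6 : 8).
Normalizing by 10+6+8 = 24 gives (5/12, 1/4, 1/3).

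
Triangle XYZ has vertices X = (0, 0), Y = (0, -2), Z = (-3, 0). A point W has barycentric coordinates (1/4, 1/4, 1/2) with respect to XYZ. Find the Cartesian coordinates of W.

(-3/2, -1/2)

W = (1/4)·X + (1/4)·Y + (1/2)·Z.
x-coordinate: (1/4)·0 + (1/4)·0 + (1/2)·(-3) = -3/2.
y-coordinate: (1/4)·0 + (1/4)·(-2) + (1/2)·0 = -1/2.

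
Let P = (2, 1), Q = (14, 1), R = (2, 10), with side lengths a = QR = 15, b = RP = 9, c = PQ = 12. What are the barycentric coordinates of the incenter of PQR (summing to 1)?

(5/12, 1/4, 1/3)

The incenter has barycentric coordinates proportional to the opposite side lengths: (15 : 9 : 12).
Normalizing by 15+9+12 = 36 gives (5/12, 1/4, 1/3).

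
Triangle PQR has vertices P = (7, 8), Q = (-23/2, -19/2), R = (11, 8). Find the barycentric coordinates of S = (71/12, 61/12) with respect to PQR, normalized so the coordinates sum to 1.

(1/3, 1/6, 1/2)

Signed area of the reference triangle: [PQR] = ½·(7·(-19/2−8) + (-23/2)·(8−8) + 11·(8−(-19/2))) = ½·(-245/2 + 0 + 385/2) = 35.
[SQR] = ½·((71/12)·(-19/2−8) + (-23/2)·(8−(61/12)) + 11·(61/12−(-19/2))) = ½·(-2485/24 − 805/24 + 1925/12) = 35/3, so the P-coordinate is (35/3)/35 = 1/3.
[PSR] = ½·(7·(61/12−8) + (71/12)·(8−8) + 11·(8−(61/12))) = ½·(-245/12 + 0 + 385/12) = 35/6, so the Q-coordinate is 1/6.
[PQS] = ½·(7·(-19/2−(61/12)) + (-23/2)·(61/12−8) + (71/12)·(8−(-19/2))) = ½·(-1225/12 + 805/24 + 2485/24) = 35/2, so the R-coordinate is 1/2.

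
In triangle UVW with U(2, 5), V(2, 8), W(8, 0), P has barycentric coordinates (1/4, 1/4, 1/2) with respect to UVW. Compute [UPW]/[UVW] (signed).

The signed ratio [UPW]/[UVW] equals the barycentric coordinate of P at vertex V, which is 1/4.

1/4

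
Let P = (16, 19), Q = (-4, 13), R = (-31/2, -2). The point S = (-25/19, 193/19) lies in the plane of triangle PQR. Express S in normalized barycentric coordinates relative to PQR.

Signed area of the reference triangle: [PQR] = ½·(16·(13−(-2)) + (-4)·(-2−19) + (-31/2)·(19−13)) = ½·(240 + 84 − 93) = 231/2.
[SQR] = ½·((-25/19)·(13−(-2)) + (-4)·(-2−(193/19)) + (-31/2)·(193/19−13)) = ½·(-375/19 + 924/19 + 837/19) = 693/19, so the P-coordinate is (693/19)/(231/2) = 6/19.
[PSR] = ½·(16·(193/19−(-2)) + (-25/19)·(-2−19) + (-31/2)·(19−(193/19))) = ½·(3696/19 + 525/19 − 2604/19) = 1617/38, so the Q-coordinate is 7/19.
[PQS] = ½·(16·(13−(193/19)) + (-4)·(193/19−19) + (-25/19)·(19−13)) = ½·(864/19 + 672/19 − 150/19) = 693/19, so the R-coordinate is 6/19.

(6/19, 7/19, 6/19)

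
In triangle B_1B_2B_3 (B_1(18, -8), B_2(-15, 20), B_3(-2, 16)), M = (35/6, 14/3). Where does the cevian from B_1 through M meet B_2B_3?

Barycentric coordinates of M with respect to B_1B_2B_3: (1/2, 1/6, 1/3).
On side B_2B_3 the B_1-coordinate is zero; dropping M's B_1-weight 1/2 and renormalizing the remaining 1/6 : 1/3 gives weights 1/3, 2/3 on B_2, B_3.
N = (1/3)·(-15, 20) + (2/3)·(-2, 16) = (-19/3, 52/3).

(-19/3, 52/3)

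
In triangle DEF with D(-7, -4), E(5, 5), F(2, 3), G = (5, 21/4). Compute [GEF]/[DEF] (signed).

-1/4

[DEF] = ½·((-7)·(5−3) + 5·(3−(-4)) + 2·(-4−5)) = ½·(-14 + 35 − 18) = 3/2.
[GEF] = ½·(5·(5−3) + 5·(3−(21/4)) + 2·(21/4−5)) = ½·(10 − 45/4 + 1/2) = -3/8, so the ratio is (-3/8)/(3/2) = -1/4.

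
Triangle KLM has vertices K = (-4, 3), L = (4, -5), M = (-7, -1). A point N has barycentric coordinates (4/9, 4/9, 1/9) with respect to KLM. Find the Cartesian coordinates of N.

(-7/9, -1)

N = (4/9)·K + (4/9)·L + (1/9)·M.
x-coordinate: (4/9)·(-4) + (4/9)·4 + (1/9)·(-7) = -7/9.
y-coordinate: (4/9)·3 + (4/9)·(-5) + (1/9)·(-1) = -1.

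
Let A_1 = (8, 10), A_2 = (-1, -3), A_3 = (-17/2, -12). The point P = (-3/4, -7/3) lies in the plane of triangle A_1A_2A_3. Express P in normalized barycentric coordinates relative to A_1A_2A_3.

(1/6, 2/3, 1/6)

Signed area of the reference triangle: [A_1A_2A_3] = ½·(8·(-3−(-12)) + (-1)·(-12−10) + (-17/2)·(10−(-3))) = ½·(72 + 22 − 221/2) = -33/4.
[PA_2A_3] = ½·((-3/4)·(-3−(-12)) + (-1)·(-12−(-7/3)) + (-17/2)·(-7/3−(-3))) = ½·(-27/4 + 29/3 − 17/3) = -11/8, so the A_1-coordinate is (-11/8)/(-33/4) = 1/6.
[A_1PA_3] = ½·(8·(-7/3−(-12)) + (-3/4)·(-12−10) + (-17/2)·(10−(-7/3))) = ½·(232/3 + 33/2 − 629/6) = -11/2, so the A_2-coordinate is 2/3.
[A_1A_2P] = ½·(8·(-3−(-7/3)) + (-1)·(-7/3−10) + (-3/4)·(10−(-3))) = ½·(-16/3 + 37/3 − 39/4) = -11/8, so the A_3-coordinate is 1/6.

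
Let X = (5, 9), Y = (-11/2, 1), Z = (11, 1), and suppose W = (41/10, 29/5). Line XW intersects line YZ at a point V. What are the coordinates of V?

(11/4, 1)

Barycentric coordinates of W with respect to XYZ: (3/5, 1/5, 1/5).
On side YZ the X-coordinate is zero; dropping W's X-weight 3/5 and renormalizing the remaining 1/5 : 1/5 gives weights 1/2, 1/2 on Y, Z.
V = (1/2)·(-11/2, 1) + (1/2)·(11, 1) = (11/4, 1).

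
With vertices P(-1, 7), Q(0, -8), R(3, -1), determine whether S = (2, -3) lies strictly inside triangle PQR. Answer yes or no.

yes

Barycentric coordinates of S: (1/52, 4/13, 35/52).
The three coordinates are positive, positive, positive; a point is interior exactly when all three are positive.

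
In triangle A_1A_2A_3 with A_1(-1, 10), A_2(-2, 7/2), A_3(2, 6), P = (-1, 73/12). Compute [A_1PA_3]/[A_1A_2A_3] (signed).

[A_1A_2A_3] = ½·((-1)·(7/2−6) + (-2)·(6−10) + 2·(10−(7/2))) = ½·(5/2 + 8 + 13) = 47/4.
[A_1PA_3] = ½·((-1)·(73/12−6) + (-1)·(6−10) + 2·(10−(73/12))) = ½·(-1/12 + 4 + 47/6) = 47/8, so the ratio is (47/8)/(47/4) = 1/2.

1/2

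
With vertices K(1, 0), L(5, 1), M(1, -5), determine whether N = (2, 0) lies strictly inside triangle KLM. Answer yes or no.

yes

Barycentric coordinates of N: (7/10, 1/4, 1/20).
The three coordinates are positive, positive, positive; a point is interior exactly when all three are positive.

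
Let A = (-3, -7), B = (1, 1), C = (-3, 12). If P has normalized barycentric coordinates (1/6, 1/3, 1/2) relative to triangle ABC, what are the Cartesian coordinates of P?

(-5/3, 31/6)

P = (1/6)·A + (1/3)·B + (1/2)·C.
x-coordinate: (1/6)·(-3) + (1/3)·1 + (1/2)·(-3) = -5/3.
y-coordinate: (1/6)·(-7) + (1/3)·1 + (1/2)·12 = 31/6.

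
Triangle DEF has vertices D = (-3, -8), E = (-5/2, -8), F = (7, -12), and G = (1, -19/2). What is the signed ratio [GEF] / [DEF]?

1/8

[DEF] = ½·((-3)·(-8−(-12)) + (-5/2)·(-12−(-8)) + 7·(-8−(-8))) = ½·(-12 + 10 + 0) = -1.
[GEF] = ½·(1·(-8−(-12)) + (-5/2)·(-12−(-19/2)) + 7·(-19/2−(-8))) = ½·(4 + 25/4 − 21/2) = -1/8, so the ratio is (-1/8)/(-1) = 1/8.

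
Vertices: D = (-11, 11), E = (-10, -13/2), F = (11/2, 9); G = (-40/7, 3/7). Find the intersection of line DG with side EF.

Barycentric coordinates of G with respect to DEF: (1/7, 4/7, 2/7).
On side EF the D-coordinate is zero; dropping G's D-weight 1/7 and renormalizing the remaining 4/7 : 2/7 gives weights 2/3, 1/3 on E, F.
H = (2/3)·(-10, -13/2) + (1/3)·(11/2, 9) = (-29/6, -4/3).

(-29/6, -4/3)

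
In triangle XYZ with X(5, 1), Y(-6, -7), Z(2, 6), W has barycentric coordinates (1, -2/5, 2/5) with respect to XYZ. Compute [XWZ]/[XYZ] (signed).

The signed ratio [XWZ]/[XYZ] equals the barycentric coordinate of W at vertex Y, which is -2/5.

-2/5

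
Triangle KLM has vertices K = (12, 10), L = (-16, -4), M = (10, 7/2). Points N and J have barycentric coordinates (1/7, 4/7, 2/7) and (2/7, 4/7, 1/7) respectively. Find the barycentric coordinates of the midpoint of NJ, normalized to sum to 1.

Since both coordinate triples sum to 1, the midpoint's barycentrics are the componentwise average.
(1/7+2/7)/2 = 3/14; similarly 4/7 and 3/14.

(3/14, 4/7, 3/14)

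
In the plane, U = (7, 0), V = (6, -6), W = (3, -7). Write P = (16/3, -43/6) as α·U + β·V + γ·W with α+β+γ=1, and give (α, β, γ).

(-1/6, 1, 1/6)

Signed area of the reference triangle: [UVW] = ½·(7·(-6−(-7)) + 6·(-7−0) + 3·(0−(-6))) = ½·(7 − 42 + 18) = -17/2.
[PVW] = ½·((16/3)·(-6−(-7)) + 6·(-7−(-43/6)) + 3·(-43/6−(-6))) = ½·(16/3 + 1 − 7/2) = 17/12, so the U-coordinate is (17/12)/(-17/2) = -1/6.
[UPW] = ½·(7·(-43/6−(-7)) + (16/3)·(-7−0) + 3·(0−(-43/6))) = ½·(-7/6 − 112/3 + 43/2) = -17/2, so the V-coordinate is 1.
[UVP] = ½·(7·(-6−(-43/6)) + 6·(-43/6−0) + (16/3)·(0−(-6))) = ½·(49/6 − 43 + 32) = -17/12, so the W-coordinate is 1/6.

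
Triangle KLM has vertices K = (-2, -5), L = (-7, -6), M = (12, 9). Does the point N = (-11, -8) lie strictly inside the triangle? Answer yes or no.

no

Barycentric coordinates of N: (-11/28, 3/2, -3/28).
The three coordinates are negative, positive, negative; a point is interior exactly when all three are positive.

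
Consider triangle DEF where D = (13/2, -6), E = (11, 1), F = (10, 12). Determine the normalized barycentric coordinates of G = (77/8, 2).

Signed area of the reference triangle: [DEF] = ½·((13/2)·(1−12) + 11·(12−(-6)) + 10·(-6−1)) = ½·(-143/2 + 198 − 70) = 113/4.
[GEF] = ½·((77/8)·(1−12) + 11·(12−2) + 10·(2−1)) = ½·(-847/8 + 110 + 10) = 113/16, so the D-coordinate is (113/16)/(113/4) = 1/4.
[DGF] = ½·((13/2)·(2−12) + (77/8)·(12−(-6)) + 10·(-6−2)) = ½·(-65 + 693/4 − 80) = 113/8, so the E-coordinate is 1/2.
[DEG] = ½·((13/2)·(1−2) + 11·(2−(-6)) + (77/8)·(-6−1)) = ½·(-13/2 + 88 − 539/8) = 113/16, so the F-coordinate is 1/4.
Check: 1/4 + 1/2 + 1/4 = 1.

(1/4, 1/2, 1/4)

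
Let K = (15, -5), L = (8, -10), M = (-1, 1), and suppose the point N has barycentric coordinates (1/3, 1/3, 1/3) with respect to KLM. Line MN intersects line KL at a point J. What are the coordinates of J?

(23/2, -15/2)

Line MN meets KL where the M-coordinate vanishes; zeroing N's M-weight and renormalizing leaves K, L-weights 1/3 : 1/3 → (1/2, 1/2).
So J = (1/2)·K + (1/2)·L = (23/2, -15/2).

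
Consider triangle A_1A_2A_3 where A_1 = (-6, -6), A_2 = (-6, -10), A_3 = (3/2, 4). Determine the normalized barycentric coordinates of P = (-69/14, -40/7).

Signed area of the reference triangle: [A_1A_2A_3] = ½·((-6)·(-10−4) + (-6)·(4−(-6)) + (3/2)·(-6−(-10))) = ½·(84 − 60 + 6) = 15.
[PA_2A_3] = ½·((-69/14)·(-10−4) + (-6)·(4−(-40/7)) + (3/2)·(-40/7−(-10))) = ½·(69 − 408/7 + 45/7) = 60/7, so the A_1-coordinate is (60/7)/15 = 4/7.
[A_1PA_3] = ½·((-6)·(-40/7−4) + (-69/14)·(4−(-6)) + (3/2)·(-6−(-40/7))) = ½·(408/7 − 345/7 − 3/7) = 30/7, so the A_2-coordinate is 2/7.
[A_1A_2P] = ½·((-6)·(-10−(-40/7)) + (-6)·(-40/7−(-6)) + (-69/14)·(-6−(-10))) = ½·(180/7 − 12/7 − 138/7) = 15/7, so the A_3-coordinate is 1/7.
Check: 4/7 + 2/7 + 1/7 = 1.

(4/7, 2/7, 1/7)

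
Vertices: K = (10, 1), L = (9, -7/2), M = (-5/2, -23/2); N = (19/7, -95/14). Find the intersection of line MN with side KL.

(29/3, -1/2)

Barycentric coordinates of N with respect to KLM: (2/7, 1/7, 4/7).
On side KL the M-coordinate is zero; dropping N's M-weight 4/7 and renormalizing the remaining 2/7 : 1/7 gives weights 2/3, 1/3 on K, L.
J = (2/3)·(10, 1) + (1/3)·(9, -7/2) = (29/3, -1/2).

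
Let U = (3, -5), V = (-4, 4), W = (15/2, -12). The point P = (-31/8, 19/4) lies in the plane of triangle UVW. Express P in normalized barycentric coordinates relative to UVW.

Signed area of the reference triangle: [UVW] = ½·(3·(4−(-12)) + (-4)·(-12−(-5)) + (15/2)·(-5−4)) = ½·(48 + 28 − 135/2) = 17/4.
[PVW] = ½·((-31/8)·(4−(-12)) + (-4)·(-12−(19/4)) + (15/2)·(19/4−4)) = ½·(-62 + 67 + 45/8) = 85/16, so the U-coordinate is (85/16)/(17/4) = 5/4.
[UPW] = ½·(3·(19/4−(-12)) + (-31/8)·(-12−(-5)) + (15/2)·(-5−(19/4))) = ½·(201/4 + 217/8 − 585/8) = 17/8, so the V-coordinate is 1/2.
[UVP] = ½·(3·(4−(19/4)) + (-4)·(19/4−(-5)) + (-31/8)·(-5−4)) = ½·(-9/4 − 39 + 279/8) = -51/16, so the W-coordinate is -3/4.
Check: 5/4 + 1/2 − 3/4 = 1.

(5/4, 1/2, -3/4)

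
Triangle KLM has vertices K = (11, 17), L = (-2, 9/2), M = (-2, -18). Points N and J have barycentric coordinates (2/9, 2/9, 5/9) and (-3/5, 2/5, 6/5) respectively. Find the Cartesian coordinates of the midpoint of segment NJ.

(-401/90, -317/18)

Barycentric coordinates of the midpoint are the average: (-17/90, 14/45, 79/90).
Converting: (-17/90)·K + (14/45)·L + (79/90)·M = (-401/90, -317/18).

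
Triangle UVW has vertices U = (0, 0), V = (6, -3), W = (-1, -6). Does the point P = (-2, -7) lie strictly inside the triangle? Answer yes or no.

Barycentric coordinates of P: (-4/39, -5/39, 16/13).
The three coordinates are negative, negative, positive; a point is interior exactly when all three are positive.

no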